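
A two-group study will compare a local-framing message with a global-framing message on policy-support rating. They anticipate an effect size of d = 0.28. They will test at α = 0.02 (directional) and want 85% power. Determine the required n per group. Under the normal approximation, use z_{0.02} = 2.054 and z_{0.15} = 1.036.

n = 244 per group

For two independent groups with equal n: n = 2·((z_{α} + z_β) / d)².
z_{α} + z_β = 2.054 + 1.036 = 3.090.
n = 2 × (3.090 / 0.28)² = 2 × 11.036² = 2 × 121.79 = 243.6.
Round up to the next whole participant.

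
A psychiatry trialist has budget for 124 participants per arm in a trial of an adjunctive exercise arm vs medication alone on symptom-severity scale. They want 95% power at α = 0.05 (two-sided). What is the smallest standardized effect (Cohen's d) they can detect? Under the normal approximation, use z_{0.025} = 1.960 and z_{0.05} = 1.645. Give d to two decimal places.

d_min ≈ 0.46

For two independent groups of n = 124 each: d_min = (z_{α/2} + z_β)·√(2/n).
z-sum = 1.960 + 1.645 = 3.605.
d_min = 3.605 × √(2/124) = 3.605 × 0.1270 = 0.458.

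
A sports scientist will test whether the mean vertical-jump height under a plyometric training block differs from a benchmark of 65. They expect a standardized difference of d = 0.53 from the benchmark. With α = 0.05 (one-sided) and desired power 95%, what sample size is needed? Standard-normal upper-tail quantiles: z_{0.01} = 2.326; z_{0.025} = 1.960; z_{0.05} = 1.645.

n = 39

For a one-sample test: n = ((z_{α} + z_β) / d)².
z_{α} + z_β = 1.645 + 1.645 = 3.290.
n = (3.290 / 0.53)² = 6.208² = 38.53.
Round up.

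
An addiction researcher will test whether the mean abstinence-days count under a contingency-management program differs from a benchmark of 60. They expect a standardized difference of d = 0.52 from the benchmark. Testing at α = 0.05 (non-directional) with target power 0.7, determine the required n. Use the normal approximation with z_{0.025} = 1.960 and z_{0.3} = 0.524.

For a one-sample test: n = ((z_{α/2} + z_β) / d)².
z_{α/2} + z_β = 1.960 + 0.524 = 2.484.
n = (2.484 / 0.52)² = 4.777² = 22.82.
Round up.

n = 23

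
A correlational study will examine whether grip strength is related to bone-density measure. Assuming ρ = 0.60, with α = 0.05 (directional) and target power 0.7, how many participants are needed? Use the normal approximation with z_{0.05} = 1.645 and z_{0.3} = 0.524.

n = 13

Fisher's z: C = ½·ln((1+r)/(1−r)) = ½·ln(4.0000) = 0.6931.
n = ((z_{α} + z_β)/C)² + 3.
(1.645 + 0.524) / 0.6931 = 2.169 / 0.6931 = 3.129.
n = 3.129² + 3 = 9.79 + 3 = 12.8.
Round up.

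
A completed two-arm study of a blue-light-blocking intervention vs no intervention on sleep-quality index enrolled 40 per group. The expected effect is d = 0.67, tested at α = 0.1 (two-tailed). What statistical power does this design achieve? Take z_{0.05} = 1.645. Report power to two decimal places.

power ≈ 0.91

For two equal groups, power = Φ(d·√(n/2) − z_{α/2}).
d·√(n/2) = 0.67 × √(40/2) = 0.67 × 4.472 = 2.996.
z_β = 2.996 − 1.645 = 1.351.
Power = Φ(1.351) = 0.912.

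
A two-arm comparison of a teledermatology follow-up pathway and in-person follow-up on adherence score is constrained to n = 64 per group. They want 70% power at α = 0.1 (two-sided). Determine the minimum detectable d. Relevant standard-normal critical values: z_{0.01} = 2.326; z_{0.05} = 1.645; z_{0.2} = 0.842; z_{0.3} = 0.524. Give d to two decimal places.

d_min ≈ 0.38

For two independent groups of n = 64 each: d_min = (z_{α/2} + z_β)·√(2/n).
z-sum = 1.645 + 0.524 = 2.169.
d_min = 2.169 × √(2/64) = 2.169 × 0.1768 = 0.383.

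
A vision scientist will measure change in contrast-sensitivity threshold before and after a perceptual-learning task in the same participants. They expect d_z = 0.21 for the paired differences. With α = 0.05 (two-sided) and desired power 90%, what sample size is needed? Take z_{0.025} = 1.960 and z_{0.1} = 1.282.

For a paired (one-sample on differences) test: n = ((z_{α/2} + z_β) / d)².
z_{α/2} + z_β = 1.960 + 1.282 = 3.242.
n = (3.242 / 0.21)² = 15.438² = 238.33.
Round up.

n = 239 pairs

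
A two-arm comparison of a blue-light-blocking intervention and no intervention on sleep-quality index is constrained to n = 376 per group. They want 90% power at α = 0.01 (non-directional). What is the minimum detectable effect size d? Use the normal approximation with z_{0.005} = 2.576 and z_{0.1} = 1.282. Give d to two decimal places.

For two independent groups of n = 376 each: d_min = (z_{α/2} + z_β)·√(2/n).
z-sum = 2.576 + 1.282 = 3.858.
d_min = 3.858 × √(2/376) = 3.858 × 0.0729 = 0.281.

d_min ≈ 0.28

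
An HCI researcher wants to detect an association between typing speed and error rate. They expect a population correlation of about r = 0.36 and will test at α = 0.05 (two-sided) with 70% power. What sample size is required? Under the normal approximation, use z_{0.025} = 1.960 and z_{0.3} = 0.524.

Fisher's z: C = ½·ln((1+r)/(1−r)) = ½·ln(2.1250) = 0.3769.
n = ((z_{α/2} + z_β)/C)² + 3.
(1.960 + 0.524) / 0.3769 = 2.484 / 0.3769 = 6.591.
n = 6.591² + 3 = 43.44 + 3 = 46.4.
Round up.

n = 47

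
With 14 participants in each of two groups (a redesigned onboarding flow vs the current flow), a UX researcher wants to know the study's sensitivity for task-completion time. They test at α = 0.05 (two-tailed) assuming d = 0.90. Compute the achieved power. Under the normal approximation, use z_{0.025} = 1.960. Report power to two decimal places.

power ≈ 0.66

For two equal groups, power = Φ(d·√(n/2) − z_{α/2}).
d·√(n/2) = 0.90 × √(14/2) = 0.90 × 2.646 = 2.381.
z_β = 2.381 − 1.960 = 0.421.
Power = Φ(0.421) = 0.663.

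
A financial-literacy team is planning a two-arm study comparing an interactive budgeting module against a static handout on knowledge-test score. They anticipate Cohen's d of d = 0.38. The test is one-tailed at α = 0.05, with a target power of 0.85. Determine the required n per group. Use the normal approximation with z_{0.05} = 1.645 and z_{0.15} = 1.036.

n = 100 per group

For two independent groups with equal n: n = 2·((z_{α} + z_β) / d)².
z_{α} + z_β = 1.645 + 1.036 = 2.681.
n = 2 × (2.681 / 0.38)² = 2 × 7.055² = 2 × 49.78 = 99.6.
Round up to the next whole participant.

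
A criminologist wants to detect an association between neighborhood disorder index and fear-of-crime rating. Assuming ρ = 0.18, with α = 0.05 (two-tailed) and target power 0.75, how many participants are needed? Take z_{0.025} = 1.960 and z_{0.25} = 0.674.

Fisher's z: C = ½·ln((1+r)/(1−r)) = ½·ln(1.4390) = 0.1820.
n = ((z_{α/2} + z_β)/C)² + 3.
(1.960 + 0.674) / 0.1820 = 2.634 / 0.1820 = 14.473.
n = 14.473² + 3 = 209.45 + 3 = 212.5.
Round up.

n = 213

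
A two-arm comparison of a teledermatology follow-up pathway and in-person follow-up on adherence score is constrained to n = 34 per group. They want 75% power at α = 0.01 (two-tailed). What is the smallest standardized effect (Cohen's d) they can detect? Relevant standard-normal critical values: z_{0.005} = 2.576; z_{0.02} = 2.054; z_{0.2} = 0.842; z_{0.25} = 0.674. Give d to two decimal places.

d_min ≈ 0.79

For two independent groups of n = 34 each: d_min = (z_{α/2} + z_β)·√(2/n).
z-sum = 2.576 + 0.674 = 3.250.
d_min = 3.250 × √(2/34) = 3.250 × 0.2425 = 0.788.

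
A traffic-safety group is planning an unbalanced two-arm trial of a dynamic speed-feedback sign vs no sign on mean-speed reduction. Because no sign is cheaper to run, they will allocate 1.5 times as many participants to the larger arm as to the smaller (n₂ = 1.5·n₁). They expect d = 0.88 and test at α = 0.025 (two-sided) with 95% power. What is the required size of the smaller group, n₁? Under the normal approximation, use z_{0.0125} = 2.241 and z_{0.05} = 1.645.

n₁ = 33

With allocation ratio k = n₂/n₁ = 1.5, Var(x̄₁−x̄₂) = σ²(1/n₁ + 1/(k·n₁)) = σ²·(k+1)/(k·n₁).
So n₁ = (1 + 1/k)·((z_{α/2} + z_β)/d)² = 1.667 × (3.886/0.88)².
n₁ = 1.667 × 19.50 = 32.5.
Round up: n₁ = 33, giving n₂ = ⌈1.5 × 33⌉ = ⌈49.5⌉ = 50.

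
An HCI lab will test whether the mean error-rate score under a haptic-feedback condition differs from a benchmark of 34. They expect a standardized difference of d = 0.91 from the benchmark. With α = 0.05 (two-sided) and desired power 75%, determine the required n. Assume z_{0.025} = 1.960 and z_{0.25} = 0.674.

n = 9

For a one-sample test: n = ((z_{α/2} + z_β) / d)².
z_{α/2} + z_β = 1.960 + 0.674 = 2.634.
n = (2.634 / 0.91)² = 2.895² = 8.38.
Round up.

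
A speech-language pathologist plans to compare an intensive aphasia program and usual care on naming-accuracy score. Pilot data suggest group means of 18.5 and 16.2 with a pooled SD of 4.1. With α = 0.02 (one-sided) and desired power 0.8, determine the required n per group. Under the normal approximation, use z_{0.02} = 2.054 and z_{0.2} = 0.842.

Cohen's d = |M₁ − M₂| / SD_pooled = |18.5 − 16.2| / 4.1 = 2.3 / 4.1 = 0.561.
For two independent groups with equal n: n = 2·((z_{α} + z_β) / d)².
z_{α} + z_β = 2.054 + 0.842 = 2.896.
n = 2 × (2.896 / 0.561)² = 2 × 5.162² = 2 × 26.65 = 53.3.
Round up to the next whole participant.

n = 54 per group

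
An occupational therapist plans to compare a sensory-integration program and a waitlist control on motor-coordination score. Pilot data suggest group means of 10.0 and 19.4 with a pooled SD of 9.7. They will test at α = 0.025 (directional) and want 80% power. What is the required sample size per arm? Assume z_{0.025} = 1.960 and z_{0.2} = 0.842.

Cohen's d = |M₁ − M₂| / SD_pooled = |10.0 − 19.4| / 9.7 = 9.4 / 9.7 = 0.969.
For two independent groups with equal n: n = 2·((z_{α} + z_β) / d)².
z_{α} + z_β = 1.960 + 0.842 = 2.802.
n = 2 × (2.802 / 0.969)² = 2 × 2.892² = 2 × 8.36 = 16.7.
Round up to the next whole participant.

n = 17 per group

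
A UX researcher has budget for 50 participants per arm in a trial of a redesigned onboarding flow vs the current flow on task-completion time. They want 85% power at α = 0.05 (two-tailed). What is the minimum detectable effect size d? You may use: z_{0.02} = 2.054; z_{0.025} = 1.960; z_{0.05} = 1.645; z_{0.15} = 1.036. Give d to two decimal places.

d_min ≈ 0.60

For two independent groups of n = 50 each: d_min = (z_{α/2} + z_β)·√(2/n).
z-sum = 1.960 + 1.036 = 2.996.
d_min = 2.996 × √(2/50) = 2.996 × 0.2000 = 0.599.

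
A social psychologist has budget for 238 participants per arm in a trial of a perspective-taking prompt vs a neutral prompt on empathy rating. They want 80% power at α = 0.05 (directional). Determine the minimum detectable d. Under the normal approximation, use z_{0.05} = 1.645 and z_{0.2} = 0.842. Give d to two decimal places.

For two independent groups of n = 238 each: d_min = (z_{α} + z_β)·√(2/n).
z-sum = 1.645 + 0.842 = 2.487.
d_min = 2.487 × √(2/238) = 2.487 × 0.0917 = 0.228.

d_min ≈ 0.23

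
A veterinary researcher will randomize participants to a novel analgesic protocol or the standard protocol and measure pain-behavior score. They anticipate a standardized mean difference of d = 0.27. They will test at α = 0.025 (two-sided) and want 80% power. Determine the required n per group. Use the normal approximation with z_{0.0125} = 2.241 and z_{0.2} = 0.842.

For two independent groups with equal n: n = 2·((z_{α/2} + z_β) / d)².
z_{α/2} + z_β = 2.241 + 0.842 = 3.083.
n = 2 × (3.083 / 0.27)² = 2 × 11.419² = 2 × 130.38 = 260.8.
Round up to the next whole participant.

n = 261 per group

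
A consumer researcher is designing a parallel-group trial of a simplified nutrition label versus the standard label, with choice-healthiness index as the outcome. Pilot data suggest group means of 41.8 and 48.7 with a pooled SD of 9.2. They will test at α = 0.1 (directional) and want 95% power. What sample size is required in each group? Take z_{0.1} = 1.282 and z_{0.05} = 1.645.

Cohen's d = |M₁ − M₂| / SD_pooled = |41.8 − 48.7| / 9.2 = 6.9 / 9.2 = 0.750.
For two independent groups with equal n: n = 2·((z_{α} + z_β) / d)².
z_{α} + z_β = 1.282 + 1.645 = 2.927.
n = 2 × (2.927 / 0.750)² = 2 × 3.903² = 2 × 15.23 = 30.5.
Round up to the next whole participant.

n = 31 per group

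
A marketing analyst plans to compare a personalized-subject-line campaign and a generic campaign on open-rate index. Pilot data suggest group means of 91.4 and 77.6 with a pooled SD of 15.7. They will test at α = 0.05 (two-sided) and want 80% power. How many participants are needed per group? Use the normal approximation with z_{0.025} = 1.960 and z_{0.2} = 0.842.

Cohen's d = |M₁ − M₂| / SD_pooled = |91.4 − 77.6| / 15.7 = 13.8 / 15.7 = 0.879.
For two independent groups with equal n: n = 2·((z_{α/2} + z_β) / d)².
z_{α/2} + z_β = 1.960 + 0.842 = 2.802.
n = 2 × (2.802 / 0.879)² = 2 × 3.188² = 2 × 10.16 = 20.3.
Round up to the next whole participant.

n = 21 per group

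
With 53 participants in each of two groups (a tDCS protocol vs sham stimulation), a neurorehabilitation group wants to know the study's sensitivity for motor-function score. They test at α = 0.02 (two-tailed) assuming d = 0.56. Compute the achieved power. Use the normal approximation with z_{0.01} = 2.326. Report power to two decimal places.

power ≈ 0.71

For two equal groups, power = Φ(d·√(n/2) − z_{α/2}).
d·√(n/2) = 0.56 × √(53/2) = 0.56 × 5.148 = 2.883.
z_β = 2.883 − 2.326 = 0.557.
Power = Φ(0.557) = 0.711.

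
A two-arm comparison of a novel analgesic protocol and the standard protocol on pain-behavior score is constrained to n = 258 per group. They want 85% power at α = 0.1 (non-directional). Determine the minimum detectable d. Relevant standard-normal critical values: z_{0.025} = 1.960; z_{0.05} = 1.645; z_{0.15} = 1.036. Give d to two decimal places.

d_min ≈ 0.24

For two independent groups of n = 258 each: d_min = (z_{α/2} + z_β)·√(2/n).
z-sum = 1.645 + 1.036 = 2.681.
d_min = 2.681 × √(2/258) = 2.681 × 0.0880 = 0.236.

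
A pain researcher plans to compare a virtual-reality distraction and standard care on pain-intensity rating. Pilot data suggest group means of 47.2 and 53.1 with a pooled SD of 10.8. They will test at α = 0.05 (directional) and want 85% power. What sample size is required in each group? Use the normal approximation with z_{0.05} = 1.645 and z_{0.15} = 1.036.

n = 49 per group

Cohen's d = |M₁ − M₂| / SD_pooled = |47.2 − 53.1| / 10.8 = 5.9 / 10.8 = 0.546.
For two independent groups with equal n: n = 2·((z_{α} + z_β) / d)².
z_{α} + z_β = 1.645 + 1.036 = 2.681.
n = 2 × (2.681 / 0.546)² = 2 × 4.910² = 2 × 24.11 = 48.2.
Round up to the next whole participant.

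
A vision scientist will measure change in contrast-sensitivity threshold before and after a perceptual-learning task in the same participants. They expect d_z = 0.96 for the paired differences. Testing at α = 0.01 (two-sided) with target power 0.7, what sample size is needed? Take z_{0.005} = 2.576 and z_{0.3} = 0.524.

n = 11 pairs

For a paired (one-sample on differences) test: n = ((z_{α/2} + z_β) / d)².
z_{α/2} + z_β = 2.576 + 0.524 = 3.100.
n = (3.100 / 0.96)² = 3.229² = 10.43.
Round up.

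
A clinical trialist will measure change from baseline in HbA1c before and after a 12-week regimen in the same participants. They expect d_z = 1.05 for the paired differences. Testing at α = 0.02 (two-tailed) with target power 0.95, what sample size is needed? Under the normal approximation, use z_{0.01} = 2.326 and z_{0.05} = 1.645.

For a paired (one-sample on differences) test: n = ((z_{α/2} + z_β) / d)².
z_{α/2} + z_β = 2.326 + 1.645 = 3.971.
n = (3.971 / 1.05)² = 3.782² = 14.30.
Round up.

n = 15 pairs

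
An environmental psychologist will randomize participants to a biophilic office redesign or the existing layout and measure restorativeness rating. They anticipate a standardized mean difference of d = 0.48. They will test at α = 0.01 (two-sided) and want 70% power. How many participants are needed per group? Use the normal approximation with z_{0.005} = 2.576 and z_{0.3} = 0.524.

For two independent groups with equal n: n = 2·((z_{α/2} + z_β) / d)².
z_{α/2} + z_β = 2.576 + 0.524 = 3.100.
n = 2 × (3.100 / 0.48)² = 2 × 6.458² = 2 × 41.71 = 83.4.
Round up to the next whole participant.

n = 84 per group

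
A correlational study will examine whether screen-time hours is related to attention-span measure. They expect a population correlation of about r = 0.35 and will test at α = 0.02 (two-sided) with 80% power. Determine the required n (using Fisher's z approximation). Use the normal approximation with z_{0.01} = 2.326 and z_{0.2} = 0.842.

Fisher's z: C = ½·ln((1+r)/(1−r)) = ½·ln(2.0769) = 0.3654.
n = ((z_{α/2} + z_β)/C)² + 3.
(2.326 + 0.842) / 0.3654 = 3.168 / 0.3654 = 8.670.
n = 8.670² + 3 = 75.17 + 3 = 78.2.
Round up.

n = 79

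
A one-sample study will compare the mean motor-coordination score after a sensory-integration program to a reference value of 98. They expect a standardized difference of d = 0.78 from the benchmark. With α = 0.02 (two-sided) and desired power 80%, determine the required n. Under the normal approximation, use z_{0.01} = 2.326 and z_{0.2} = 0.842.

n = 17

For a one-sample test: n = ((z_{α/2} + z_β) / d)².
z_{α/2} + z_β = 2.326 + 0.842 = 3.168.
n = (3.168 / 0.78)² = 4.062² = 16.50.
Round up.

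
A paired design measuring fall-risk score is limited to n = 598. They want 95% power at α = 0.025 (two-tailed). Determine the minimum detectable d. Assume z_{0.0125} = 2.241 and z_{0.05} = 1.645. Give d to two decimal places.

For a single sample (or paired design) of n = 598: d_min = (z_{α/2} + z_β)/√n.
z-sum = 2.241 + 1.645 = 3.886.
d_min = 3.886 / √598 = 3.886 / 24.454 = 0.159.

d_min ≈ 0.16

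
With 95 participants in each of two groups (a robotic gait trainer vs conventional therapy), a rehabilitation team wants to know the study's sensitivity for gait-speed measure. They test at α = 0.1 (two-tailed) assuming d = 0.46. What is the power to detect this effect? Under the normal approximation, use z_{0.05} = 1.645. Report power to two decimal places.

For two equal groups, power = Φ(d·√(n/2) − z_{α/2}).
d·√(n/2) = 0.46 × √(95/2) = 0.46 × 6.892 = 3.170.
z_β = 3.170 − 1.645 = 1.525.
Power = Φ(1.525) = 0.936.

power ≈ 0.94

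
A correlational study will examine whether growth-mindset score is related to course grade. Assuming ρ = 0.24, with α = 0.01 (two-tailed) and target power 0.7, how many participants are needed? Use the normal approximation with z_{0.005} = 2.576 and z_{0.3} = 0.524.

Fisher's z: C = ½·ln((1+r)/(1−r)) = ½·ln(1.6316) = 0.2448.
n = ((z_{α/2} + z_β)/C)² + 3.
(2.576 + 0.524) / 0.2448 = 3.100 / 0.2448 = 12.663.
n = 12.663² + 3 = 160.36 + 3 = 163.4.
Round up.

n = 164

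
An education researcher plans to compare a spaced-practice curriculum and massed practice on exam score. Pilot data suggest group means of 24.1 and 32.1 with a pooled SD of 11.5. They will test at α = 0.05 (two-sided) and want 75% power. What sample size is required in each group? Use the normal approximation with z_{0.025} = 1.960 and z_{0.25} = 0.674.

n = 29 per group

Cohen's d = |M₁ − M₂| / SD_pooled = |24.1 − 32.1| / 11.5 = 8.0 / 11.5 = 0.696.
For two independent groups with equal n: n = 2·((z_{α/2} + z_β) / d)².
z_{α/2} + z_β = 1.960 + 0.674 = 2.634.
n = 2 × (2.634 / 0.696)² = 2 × 3.784² = 2 × 14.32 = 28.6.
Round up to the next whole participant.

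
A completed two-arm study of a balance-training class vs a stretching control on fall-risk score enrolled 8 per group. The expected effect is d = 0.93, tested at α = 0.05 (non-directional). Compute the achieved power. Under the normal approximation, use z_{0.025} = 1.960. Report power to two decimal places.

power ≈ 0.46

For two equal groups, power = Φ(d·√(n/2) − z_{α/2}).
d·√(n/2) = 0.93 × √(8/2) = 0.93 × 2.000 = 1.860.
z_β = 1.860 − 1.960 = -0.100.
Power = Φ(-0.100) = 0.460.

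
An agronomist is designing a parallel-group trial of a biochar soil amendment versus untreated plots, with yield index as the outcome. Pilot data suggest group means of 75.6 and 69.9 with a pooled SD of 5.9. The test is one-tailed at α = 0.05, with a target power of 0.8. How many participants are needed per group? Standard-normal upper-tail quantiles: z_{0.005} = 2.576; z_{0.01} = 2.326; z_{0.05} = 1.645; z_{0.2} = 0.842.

Cohen's d = |M₁ − M₂| / SD_pooled = |75.6 − 69.9| / 5.9 = 5.7 / 5.9 = 0.966.
For two independent groups with equal n: n = 2·((z_{α} + z_β) / d)².
z_{α} + z_β = 1.645 + 0.842 = 2.487.
n = 2 × (2.487 / 0.966)² = 2 × 2.575² = 2 × 6.63 = 13.3.
Round up to the next whole participant.

n = 14 per group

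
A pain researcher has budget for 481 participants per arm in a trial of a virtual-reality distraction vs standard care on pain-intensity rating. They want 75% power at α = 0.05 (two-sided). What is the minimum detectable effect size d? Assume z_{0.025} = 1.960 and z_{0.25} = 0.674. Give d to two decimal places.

For two independent groups of n = 481 each: d_min = (z_{α/2} + z_β)·√(2/n).
z-sum = 1.960 + 0.674 = 2.634.
d_min = 2.634 × √(2/481) = 2.634 × 0.0645 = 0.170.

d_min ≈ 0.17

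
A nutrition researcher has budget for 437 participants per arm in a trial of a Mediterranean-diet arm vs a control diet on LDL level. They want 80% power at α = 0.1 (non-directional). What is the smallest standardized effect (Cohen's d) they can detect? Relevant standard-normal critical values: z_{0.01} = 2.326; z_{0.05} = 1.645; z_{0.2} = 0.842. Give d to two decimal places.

For two independent groups of n = 437 each: d_min = (z_{α/2} + z_β)·√(2/n).
z-sum = 1.645 + 0.842 = 2.487.
d_min = 2.487 × √(2/437) = 2.487 × 0.0677 = 0.168.

d_min ≈ 0.17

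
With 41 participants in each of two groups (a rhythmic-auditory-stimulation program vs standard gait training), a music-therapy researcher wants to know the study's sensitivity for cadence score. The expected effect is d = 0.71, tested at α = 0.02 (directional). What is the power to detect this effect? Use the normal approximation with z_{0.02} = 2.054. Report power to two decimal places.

power ≈ 0.88

For two equal groups, power = Φ(d·√(n/2) − z_{α}).
d·√(n/2) = 0.71 × √(41/2) = 0.71 × 4.528 = 3.215.
z_β = 3.215 − 2.054 = 1.161.
Power = Φ(1.161) = 0.877.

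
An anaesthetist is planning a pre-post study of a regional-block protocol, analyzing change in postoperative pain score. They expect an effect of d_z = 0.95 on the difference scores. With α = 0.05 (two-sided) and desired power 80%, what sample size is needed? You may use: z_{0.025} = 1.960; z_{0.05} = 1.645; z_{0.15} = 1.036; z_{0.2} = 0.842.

For a paired (one-sample on differences) test: n = ((z_{α/2} + z_β) / d)².
z_{α/2} + z_β = 1.960 + 0.842 = 2.802.
n = (2.802 / 0.95)² = 2.949² = 8.70.
Round up.

n = 9 pairs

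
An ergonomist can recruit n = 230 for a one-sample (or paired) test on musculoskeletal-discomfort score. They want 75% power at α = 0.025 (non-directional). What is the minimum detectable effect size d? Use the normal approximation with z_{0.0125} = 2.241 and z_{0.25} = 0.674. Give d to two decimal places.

d_min ≈ 0.19

For a single sample (or paired design) of n = 230: d_min = (z_{α/2} + z_β)/√n.
z-sum = 2.241 + 0.674 = 2.915.
d_min = 2.915 / √230 = 2.915 / 15.166 = 0.192.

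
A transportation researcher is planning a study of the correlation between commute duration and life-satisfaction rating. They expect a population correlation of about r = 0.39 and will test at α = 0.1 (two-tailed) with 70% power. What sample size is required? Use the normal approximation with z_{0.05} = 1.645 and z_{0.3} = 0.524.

n = 31

Fisher's z: C = ½·ln((1+r)/(1−r)) = ½·ln(2.2787) = 0.4118.
n = ((z_{α/2} + z_β)/C)² + 3.
(1.645 + 0.524) / 0.4118 = 2.169 / 0.4118 = 5.267.
n = 5.267² + 3 = 27.74 + 3 = 30.7.
Round up.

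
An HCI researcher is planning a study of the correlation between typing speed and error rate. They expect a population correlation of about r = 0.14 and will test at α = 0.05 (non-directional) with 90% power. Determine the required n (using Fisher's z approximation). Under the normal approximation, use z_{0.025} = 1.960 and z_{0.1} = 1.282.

n = 533

Fisher's z: C = ½·ln((1+r)/(1−r)) = ½·ln(1.3256) = 0.1409.
n = ((z_{α/2} + z_β)/C)² + 3.
(1.960 + 1.282) / 0.1409 = 3.242 / 0.1409 = 23.009.
n = 23.009² + 3 = 529.42 + 3 = 532.4.
Round up.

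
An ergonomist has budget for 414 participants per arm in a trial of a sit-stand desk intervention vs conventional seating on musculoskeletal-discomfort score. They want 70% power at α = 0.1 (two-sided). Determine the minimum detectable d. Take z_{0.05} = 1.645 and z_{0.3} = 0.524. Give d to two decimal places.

d_min ≈ 0.15

For two independent groups of n = 414 each: d_min = (z_{α/2} + z_β)·√(2/n).
z-sum = 1.645 + 0.524 = 2.169.
d_min = 2.169 × √(2/414) = 2.169 × 0.0695 = 0.151.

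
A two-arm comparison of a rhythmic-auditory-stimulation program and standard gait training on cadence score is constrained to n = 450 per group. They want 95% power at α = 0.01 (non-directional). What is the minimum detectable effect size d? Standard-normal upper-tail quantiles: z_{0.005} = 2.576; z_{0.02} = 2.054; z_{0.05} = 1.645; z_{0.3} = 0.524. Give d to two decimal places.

For two independent groups of n = 450 each: d_min = (z_{α/2} + z_β)·√(2/n).
z-sum = 2.576 + 1.645 = 4.221.
d_min = 4.221 × √(2/450) = 4.221 × 0.0667 = 0.281.

d_min ≈ 0.28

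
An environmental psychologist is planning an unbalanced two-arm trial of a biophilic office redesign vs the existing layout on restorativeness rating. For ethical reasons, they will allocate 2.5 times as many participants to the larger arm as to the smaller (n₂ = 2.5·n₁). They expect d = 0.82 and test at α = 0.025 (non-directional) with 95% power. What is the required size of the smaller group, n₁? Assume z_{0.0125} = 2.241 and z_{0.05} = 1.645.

n₁ = 32

With allocation ratio k = n₂/n₁ = 2.5, Var(x̄₁−x̄₂) = σ²(1/n₁ + 1/(k·n₁)) = σ²·(k+1)/(k·n₁).
So n₁ = (1 + 1/k)·((z_{α/2} + z_β)/d)² = 1.400 × (3.886/0.82)².
n₁ = 1.400 × 22.46 = 31.4.
Round up: n₁ = 32, giving n₂ = 2.5 × 32 = 80.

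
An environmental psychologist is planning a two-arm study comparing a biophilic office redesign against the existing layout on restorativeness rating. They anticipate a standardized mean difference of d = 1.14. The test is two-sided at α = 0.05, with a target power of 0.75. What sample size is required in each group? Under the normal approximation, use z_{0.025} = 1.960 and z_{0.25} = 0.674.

n = 11 per group

For two independent groups with equal n: n = 2·((z_{α/2} + z_β) / d)².
z_{α/2} + z_β = 1.960 + 0.674 = 2.634.
n = 2 × (2.634 / 1.14)² = 2 × 2.311² = 2 × 5.34 = 10.7.
Round up to the next whole participant.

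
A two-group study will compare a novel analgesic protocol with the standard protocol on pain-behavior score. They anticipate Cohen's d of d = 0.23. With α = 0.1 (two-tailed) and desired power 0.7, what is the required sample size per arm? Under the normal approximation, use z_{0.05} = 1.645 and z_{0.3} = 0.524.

For two independent groups with equal n: n = 2·((z_{α/2} + z_β) / d)².
z_{α/2} + z_β = 1.645 + 0.524 = 2.169.
n = 2 × (2.169 / 0.23)² = 2 × 9.430² = 2 × 88.93 = 177.9.
Round up to the next whole participant.

n = 178 per group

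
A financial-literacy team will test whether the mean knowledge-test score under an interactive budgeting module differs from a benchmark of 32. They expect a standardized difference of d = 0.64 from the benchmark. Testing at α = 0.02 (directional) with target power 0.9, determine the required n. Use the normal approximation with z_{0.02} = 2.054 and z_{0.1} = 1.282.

For a one-sample test: n = ((z_{α} + z_β) / d)².
z_{α} + z_β = 2.054 + 1.282 = 3.336.
n = (3.336 / 0.64)² = 5.212² = 27.17.
Round up.

n = 28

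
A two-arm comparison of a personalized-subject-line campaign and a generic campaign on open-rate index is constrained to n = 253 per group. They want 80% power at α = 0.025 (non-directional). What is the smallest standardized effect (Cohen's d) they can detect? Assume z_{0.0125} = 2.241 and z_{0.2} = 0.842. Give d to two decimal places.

d_min ≈ 0.27

For two independent groups of n = 253 each: d_min = (z_{α/2} + z_β)·√(2/n).
z-sum = 2.241 + 0.842 = 3.083.
d_min = 3.083 × √(2/253) = 3.083 × 0.0889 = 0.274.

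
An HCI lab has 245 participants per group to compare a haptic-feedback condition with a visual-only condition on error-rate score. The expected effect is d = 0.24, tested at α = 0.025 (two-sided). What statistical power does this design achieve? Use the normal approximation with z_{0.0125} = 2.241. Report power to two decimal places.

For two equal groups, power = Φ(d·√(n/2) − z_{α/2}).
d·√(n/2) = 0.24 × √(245/2) = 0.24 × 11.068 = 2.656.
z_β = 2.656 − 2.241 = 0.415.
Power = Φ(0.415) = 0.661.

power ≈ 0.66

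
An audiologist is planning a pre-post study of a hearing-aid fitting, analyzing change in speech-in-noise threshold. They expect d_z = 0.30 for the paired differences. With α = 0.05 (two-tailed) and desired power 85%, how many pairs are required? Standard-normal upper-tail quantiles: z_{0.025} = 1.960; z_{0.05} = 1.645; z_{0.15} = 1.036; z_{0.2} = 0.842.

For a paired (one-sample on differences) test: n = ((z_{α/2} + z_β) / d)².
z_{α/2} + z_β = 1.960 + 1.036 = 2.996.
n = (2.996 / 0.30)² = 9.987² = 99.73.
Round up.

n = 100 pairs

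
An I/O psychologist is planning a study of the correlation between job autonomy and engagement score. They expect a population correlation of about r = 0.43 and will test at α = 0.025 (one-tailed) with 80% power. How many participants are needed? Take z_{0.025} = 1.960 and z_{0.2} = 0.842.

Fisher's z: C = ½·ln((1+r)/(1−r)) = ½·ln(2.5088) = 0.4599.
n = ((z_{α} + z_β)/C)² + 3.
(1.960 + 0.842) / 0.4599 = 2.802 / 0.4599 = 6.093.
n = 6.093² + 3 = 37.12 + 3 = 40.1.
Round up.

n = 41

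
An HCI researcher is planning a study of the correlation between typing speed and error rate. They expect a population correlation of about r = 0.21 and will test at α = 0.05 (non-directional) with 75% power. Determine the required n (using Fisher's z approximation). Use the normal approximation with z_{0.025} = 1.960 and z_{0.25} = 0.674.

Fisher's z: C = ½·ln((1+r)/(1−r)) = ½·ln(1.5316) = 0.2132.
n = ((z_{α/2} + z_β)/C)² + 3.
(1.960 + 0.674) / 0.2132 = 2.634 / 0.2132 = 12.355.
n = 12.355² + 3 = 152.64 + 3 = 155.6.
Round up.

n = 156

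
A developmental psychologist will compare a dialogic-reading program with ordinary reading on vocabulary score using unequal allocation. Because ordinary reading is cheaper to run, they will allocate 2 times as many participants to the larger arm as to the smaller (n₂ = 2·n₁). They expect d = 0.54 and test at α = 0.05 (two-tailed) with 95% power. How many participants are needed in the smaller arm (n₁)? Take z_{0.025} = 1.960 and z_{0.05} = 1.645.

n₁ = 67

With allocation ratio k = n₂/n₁ = 2, Var(x̄₁−x̄₂) = σ²(1/n₁ + 1/(k·n₁)) = σ²·(k+1)/(k·n₁).
So n₁ = (1 + 1/k)·((z_{α/2} + z_β)/d)² = 1.500 × (3.605/0.54)².
n₁ = 1.500 × 44.57 = 66.9.
Round up: n₁ = 67, giving n₂ = 2 × 67 = 134.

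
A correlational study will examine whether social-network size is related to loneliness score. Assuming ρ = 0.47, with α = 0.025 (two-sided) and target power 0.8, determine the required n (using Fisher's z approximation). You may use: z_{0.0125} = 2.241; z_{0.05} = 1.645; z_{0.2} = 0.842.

Fisher's z: C = ½·ln((1+r)/(1−r)) = ½·ln(2.7736) = 0.5101.
n = ((z_{α/2} + z_β)/C)² + 3.
(2.241 + 0.842) / 0.5101 = 3.083 / 0.5101 = 6.044.
n = 6.044² + 3 = 36.53 + 3 = 39.5.
Round up.

n = 40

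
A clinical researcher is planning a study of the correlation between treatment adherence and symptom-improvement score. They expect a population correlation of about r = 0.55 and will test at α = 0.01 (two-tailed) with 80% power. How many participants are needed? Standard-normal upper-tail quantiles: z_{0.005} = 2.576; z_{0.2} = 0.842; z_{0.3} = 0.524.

Fisher's z: C = ½·ln((1+r)/(1−r)) = ½·ln(3.4444) = 0.6184.
n = ((z_{α/2} + z_β)/C)² + 3.
(2.576 + 0.842) / 0.6184 = 3.418 / 0.6184 = 5.527.
n = 5.527² + 3 = 30.55 + 3 = 33.5.
Round up.

n = 34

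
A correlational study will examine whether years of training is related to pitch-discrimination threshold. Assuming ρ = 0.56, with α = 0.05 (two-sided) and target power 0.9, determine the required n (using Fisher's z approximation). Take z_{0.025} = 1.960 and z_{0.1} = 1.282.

Fisher's z: C = ½·ln((1+r)/(1−r)) = ½·ln(3.5455) = 0.6328.
n = ((z_{α/2} + z_β)/C)² + 3.
(1.960 + 1.282) / 0.6328 = 3.242 / 0.6328 = 5.123.
n = 5.123² + 3 = 26.25 + 3 = 29.2.
Round up.

n = 30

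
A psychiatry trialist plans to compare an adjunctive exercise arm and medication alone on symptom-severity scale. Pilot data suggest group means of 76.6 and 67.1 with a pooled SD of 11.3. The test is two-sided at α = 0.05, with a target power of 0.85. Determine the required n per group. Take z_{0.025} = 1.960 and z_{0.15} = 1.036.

n = 26 per group

Cohen's d = |M₁ − M₂| / SD_pooled = |76.6 − 67.1| / 11.3 = 9.5 / 11.3 = 0.841.
For two independent groups with equal n: n = 2·((z_{α/2} + z_β) / d)².
z_{α/2} + z_β = 1.960 + 1.036 = 2.996.
n = 2 × (2.996 / 0.841)² = 2 × 3.562² = 2 × 12.69 = 25.4.
Round up to the next whole participant.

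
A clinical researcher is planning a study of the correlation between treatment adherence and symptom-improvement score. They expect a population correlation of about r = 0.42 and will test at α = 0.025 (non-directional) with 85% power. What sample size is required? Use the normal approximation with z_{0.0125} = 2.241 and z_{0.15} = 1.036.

n = 57

Fisher's z: C = ½·ln((1+r)/(1−r)) = ½·ln(2.4483) = 0.4477.
n = ((z_{α/2} + z_β)/C)² + 3.
(2.241 + 1.036) / 0.4477 = 3.277 / 0.4477 = 7.320.
n = 7.320² + 3 = 53.58 + 3 = 56.6.
Round up.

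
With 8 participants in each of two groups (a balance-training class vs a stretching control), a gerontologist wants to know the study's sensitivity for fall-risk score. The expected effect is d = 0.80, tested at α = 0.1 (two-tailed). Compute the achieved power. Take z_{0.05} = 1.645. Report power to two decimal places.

For two equal groups, power = Φ(d·√(n/2) − z_{α/2}).
d·√(n/2) = 0.80 × √(8/2) = 0.80 × 2.000 = 1.600.
z_β = 1.600 − 1.645 = -0.045.
Power = Φ(-0.045) = 0.482.

power ≈ 0.48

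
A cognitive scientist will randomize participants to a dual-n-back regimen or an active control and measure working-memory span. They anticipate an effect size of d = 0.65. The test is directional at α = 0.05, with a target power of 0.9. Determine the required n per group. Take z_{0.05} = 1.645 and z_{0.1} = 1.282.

n = 41 per group

For two independent groups with equal n: n = 2·((z_{α} + z_β) / d)².
z_{α} + z_β = 1.645 + 1.282 = 2.927.
n = 2 × (2.927 / 0.65)² = 2 × 4.503² = 2 × 20.28 = 40.6.
Round up to the next whole participant.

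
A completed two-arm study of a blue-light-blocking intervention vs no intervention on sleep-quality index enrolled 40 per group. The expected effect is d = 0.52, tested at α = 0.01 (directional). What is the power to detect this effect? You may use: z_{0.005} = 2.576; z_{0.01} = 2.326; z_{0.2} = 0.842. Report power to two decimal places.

power ≈ 0.50

For two equal groups, power = Φ(d·√(n/2) − z_{α}).
d·√(n/2) = 0.52 × √(40/2) = 0.52 × 4.472 = 2.326.
z_β = 2.326 − 2.326 = -0.000.
Power = Φ(-0.000) = 0.500.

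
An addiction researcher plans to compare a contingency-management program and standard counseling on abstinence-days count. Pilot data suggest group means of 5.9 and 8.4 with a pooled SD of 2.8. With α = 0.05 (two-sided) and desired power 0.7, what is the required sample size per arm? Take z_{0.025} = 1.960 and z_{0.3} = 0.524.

n = 16 per group

Cohen's d = |M₁ − M₂| / SD_pooled = |5.9 − 8.4| / 2.8 = 2.5 / 2.8 = 0.893.
For two independent groups with equal n: n = 2·((z_{α/2} + z_β) / d)².
z_{α/2} + z_β = 1.960 + 0.524 = 2.484.
n = 2 × (2.484 / 0.893)² = 2 × 2.782² = 2 × 7.74 = 15.5.
Round up to the next whole participant.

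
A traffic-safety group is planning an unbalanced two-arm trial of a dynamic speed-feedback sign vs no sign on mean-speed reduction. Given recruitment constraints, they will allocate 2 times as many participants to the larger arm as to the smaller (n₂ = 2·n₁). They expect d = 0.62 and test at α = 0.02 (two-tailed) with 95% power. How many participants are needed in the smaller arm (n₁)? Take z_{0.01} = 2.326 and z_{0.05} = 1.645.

With allocation ratio k = n₂/n₁ = 2, Var(x̄₁−x̄₂) = σ²(1/n₁ + 1/(k·n₁)) = σ²·(k+1)/(k·n₁).
So n₁ = (1 + 1/k)·((z_{α/2} + z_β)/d)² = 1.500 × (3.971/0.62)².
n₁ = 1.500 × 41.02 = 61.5.
Round up: n₁ = 62, giving n₂ = 2 × 62 = 124.

n₁ = 62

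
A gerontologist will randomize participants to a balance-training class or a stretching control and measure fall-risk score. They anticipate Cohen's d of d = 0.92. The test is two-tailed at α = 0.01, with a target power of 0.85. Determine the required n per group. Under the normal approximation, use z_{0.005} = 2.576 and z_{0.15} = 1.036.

For two independent groups with equal n: n = 2·((z_{α/2} + z_β) / d)².
z_{α/2} + z_β = 2.576 + 1.036 = 3.612.
n = 2 × (3.612 / 0.92)² = 2 × 3.926² = 2 × 15.41 = 30.8.
Round up to the next whole participant.

n = 31 per group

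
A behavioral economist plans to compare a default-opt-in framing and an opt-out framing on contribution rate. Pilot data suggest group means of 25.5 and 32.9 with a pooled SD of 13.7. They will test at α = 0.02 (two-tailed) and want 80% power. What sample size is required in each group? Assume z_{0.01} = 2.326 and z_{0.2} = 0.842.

Cohen's d = |M₁ − M₂| / SD_pooled = |25.5 − 32.9| / 13.7 = 7.4 / 13.7 = 0.540.
For two independent groups with equal n: n = 2·((z_{α/2} + z_β) / d)².
z_{α/2} + z_β = 2.326 + 0.842 = 3.168.
n = 2 × (3.168 / 0.540)² = 2 × 5.867² = 2 × 34.42 = 68.8.
Round up to the next whole participant.

n = 69 per group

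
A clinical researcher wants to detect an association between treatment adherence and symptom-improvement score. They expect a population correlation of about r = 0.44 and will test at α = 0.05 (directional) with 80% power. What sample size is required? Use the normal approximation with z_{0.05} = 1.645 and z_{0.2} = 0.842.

Fisher's z: C = ½·ln((1+r)/(1−r)) = ½·ln(2.5714) = 0.4722.
n = ((z_{α} + z_β)/C)² + 3.
(1.645 + 0.842) / 0.4722 = 2.487 / 0.4722 = 5.267.
n = 5.267² + 3 = 27.74 + 3 = 30.7.
Round up.

n = 31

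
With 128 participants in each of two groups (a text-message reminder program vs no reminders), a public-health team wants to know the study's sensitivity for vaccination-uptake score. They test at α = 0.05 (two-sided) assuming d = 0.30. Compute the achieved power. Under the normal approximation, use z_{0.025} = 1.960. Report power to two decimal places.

For two equal groups, power = Φ(d·√(n/2) − z_{α/2}).
d·√(n/2) = 0.30 × √(128/2) = 0.30 × 8.000 = 2.400.
z_β = 2.400 − 1.960 = 0.440.
Power = Φ(0.440) = 0.670.

power ≈ 0.67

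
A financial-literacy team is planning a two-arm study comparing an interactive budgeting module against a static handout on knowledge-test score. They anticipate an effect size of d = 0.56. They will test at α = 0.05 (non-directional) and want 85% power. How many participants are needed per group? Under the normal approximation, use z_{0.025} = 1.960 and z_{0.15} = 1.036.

n = 58 per group

For two independent groups with equal n: n = 2·((z_{α/2} + z_β) / d)².
z_{α/2} + z_β = 1.960 + 1.036 = 2.996.
n = 2 × (2.996 / 0.56)² = 2 × 5.350² = 2 × 28.62 = 57.2.
Round up to the next whole participant.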